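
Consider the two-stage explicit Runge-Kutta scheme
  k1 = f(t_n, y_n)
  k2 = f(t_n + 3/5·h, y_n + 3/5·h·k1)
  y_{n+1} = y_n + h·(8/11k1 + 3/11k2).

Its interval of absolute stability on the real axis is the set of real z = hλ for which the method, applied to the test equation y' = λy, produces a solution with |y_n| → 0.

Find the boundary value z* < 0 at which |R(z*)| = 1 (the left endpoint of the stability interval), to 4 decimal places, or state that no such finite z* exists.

Set f=λy, z=hλ:
  k1=λy_n ⇒ h·k1=z·y_n;  k2=λ(1+3/5z)y_n ⇒ h·k2=z(1+3/5z)y_n
  y_{n+1}/y_n = 1 + 8/11z + 3/11z(1+3/5z) = 1 + z + 9/55z²
  ⇒ R(z) = 1 + z + 9/55z².

Need |R(x)|<1, x<0.
x=-0.72: |R|=0.3648
R=1: x+9/55x²=0 ⇒ x=−55/9=-6.1111; min R=1−1/(4·9/55)=-0.5278>−1
Confirm numerically:
  x=-5.844: |R|=0.74456 <1
  x=-5.341: |R|=0.32694 <1
  x=-4.446: |R|=0.21141 <1
  x=-4.372: |R|=0.24419 <1
  x=-6.672: |R|=1.61237 >1
  x=-6.367: |R|=1.26660 >1
Interval (-6.1111, 0).

z* = -6.1111.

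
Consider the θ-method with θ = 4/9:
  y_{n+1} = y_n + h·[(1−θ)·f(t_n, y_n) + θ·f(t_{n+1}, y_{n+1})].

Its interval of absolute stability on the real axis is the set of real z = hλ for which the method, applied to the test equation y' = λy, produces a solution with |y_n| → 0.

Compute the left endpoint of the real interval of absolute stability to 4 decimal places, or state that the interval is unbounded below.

left endpoint -18.0000.

Test eqn y'=λy, z=hλ:
  y_{n+1} = y_n + z·[5/9·y_n + 4/9·y_{n+1}] ⇒ (1 − 4/9z)y_{n+1} = (1 + 5/9z)y_n
  R(z) = (1 + 5/9z)/(1 − 4/9z).

Find x<0 with |R(x)|<1.
x=-1.12: |R|=0.2522
R=−1: 1+5/9x = −1+4/9x ⇒ -1/9x=2 ⇒ x=2/(-1/9)=-18.0000
Confirm numerically:
  x=-17.865: |R|=0.99832 <1
  x=-17.399: |R|=0.99235 <1
  x=-16.560: |R|=0.98086 <1
  x=-10.920: |R|=0.86560 <1
  x=-18.449: |R|=1.00542 >1
  x=-18.343: |R|=1.00416 >1
Interval (-18.0000, 0).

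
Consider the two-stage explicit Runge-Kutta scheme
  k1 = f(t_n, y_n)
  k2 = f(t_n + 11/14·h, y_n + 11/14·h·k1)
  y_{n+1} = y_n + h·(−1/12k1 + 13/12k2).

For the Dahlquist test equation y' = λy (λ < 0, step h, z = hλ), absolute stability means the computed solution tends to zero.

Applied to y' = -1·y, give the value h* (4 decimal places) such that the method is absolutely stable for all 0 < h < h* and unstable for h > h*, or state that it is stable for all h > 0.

(-1.1748,0); λ=-1 ⇒ h* = (168/143)/1 = 1.1748.

Test eqn y'=λy, z=hλ:
  k1=λy_n ⇒ h·k1=z·y_n;  k2=λ(1+11/14z)y_n ⇒ h·k2=z(1+11/14z)y_n
  y_{n+1}/y_n = 1 − 1/12z + 13/12z(1+11/14z) = 1 + z + 143/168z²
  Hence R(z) = 1 + z + 143/168z².

Boundary: |R(x)|=1, x<0.
x=-0.97: |R|=0.8309
R=1: x+143/168x²=0 ⇒ x=−168/143=-1.1748; min R=1−1/(4·143/168)=0.7063>−1
Confirm numerically:
  x=-1.090: |R|=0.92130 <1
  x=-0.789: |R|=0.74088 <1
  x=-0.591: |R|=0.70630 <1
  x=-0.477: |R|=0.71667 <1
  x=-1.611: |R|=1.59811 >1
  x=-1.233: |R|=1.06106 >1
Stable set (-1.1748, 0).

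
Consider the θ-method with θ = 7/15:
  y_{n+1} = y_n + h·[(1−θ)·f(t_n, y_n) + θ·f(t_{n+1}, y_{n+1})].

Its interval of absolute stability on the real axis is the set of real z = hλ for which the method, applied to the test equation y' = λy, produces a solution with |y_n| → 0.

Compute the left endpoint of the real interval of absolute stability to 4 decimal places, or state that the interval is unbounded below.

On y'=λy, z=hλ:
  y_{n+1} = y_n + z·[8/15·y_n + 7/15·y_{n+1}] ⇒ (1 − 7/15z)y_{n+1} = (1 + 8/15z)y_n
  R(z) = (1 + 8/15z)/(1 − 7/15z).

Find x<0 with |R(x)|<1.
x=-0.5: |R|=0.5946
R=−1: 1+8/15x = −1+7/15x ⇒ -1/15x=2 ⇒ x=2/(-1/15)=-30.0000
Confirm numerically:
  x=-29.558: |R|=0.99801 <1
  x=-26.525: |R|=0.98268 <1
  x=-17.326: |R|=0.90700 <1
  x=-15.867: |R|=0.88789 <1
  x=-30.207: |R|=1.00091 >1
  x=-30.091: |R|=1.00040 >1
Stable set (-30.0000, 0).

z* = -30.0000.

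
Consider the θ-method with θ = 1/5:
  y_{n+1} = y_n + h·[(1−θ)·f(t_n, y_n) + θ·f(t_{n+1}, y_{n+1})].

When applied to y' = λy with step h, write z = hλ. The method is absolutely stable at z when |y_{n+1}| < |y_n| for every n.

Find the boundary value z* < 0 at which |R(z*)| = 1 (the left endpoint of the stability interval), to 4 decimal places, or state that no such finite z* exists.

Test eqn y'=λy, z=hλ:
  y_{n+1} = y_n + z·[4/5·y_n + 1/5·y_{n+1}] ⇒ (1 − 1/5z)y_{n+1} = (1 + 4/5z)y_n
  Hence R(z) = (1 + 4/5z)/(1 − 1/5z).

Boundary: |R(x)|=1, x<0.
x=-0.67: |R|=0.4092
R=−1: 1+4/5x = −1+1/5x ⇒ -3/5x=2 ⇒ x=2/(-3/5)=-3.3333
Confirm numerically:
  x=-2.204: |R|=0.52971 <1
  x=-1.944: |R|=0.39977 <1
  x=-1.864: |R|=0.35781 <1
  x=-1.827: |R|=0.33807 <1
  x=-3.772: |R|=1.15002 >1
  x=-3.459: |R|=1.04457 >1
  x=-3.439: |R|=1.03756 >1
So |R|<1 on (-3.3333, 0).

left endpoint -3.3333.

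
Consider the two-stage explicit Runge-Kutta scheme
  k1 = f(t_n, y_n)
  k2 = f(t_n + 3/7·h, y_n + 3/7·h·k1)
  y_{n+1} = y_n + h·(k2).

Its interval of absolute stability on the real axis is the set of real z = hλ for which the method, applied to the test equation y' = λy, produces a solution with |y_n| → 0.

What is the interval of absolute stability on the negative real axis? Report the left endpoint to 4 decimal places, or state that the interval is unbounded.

With y'=λy (z=hλ):
  k1=λy_n ⇒ h·k1=z·y_n;  k2=λ(1+3/7z)y_n ⇒ h·k2=z(1+3/7z)y_n
  y_{n+1}/y_n = 1 + z(1+3/7z) = 1 + z + 3/7z²
  Hence R(z) = 1 + z + 3/7z².

Boundary: |R(x)|=1, x<0.
x=-0.94: |R|=0.4387
R=1: x+3/7x²=0 ⇒ x=−7/3=-2.3333; min R=1−1/(4·3/7)=0.4167>−1
Confirm numerically:
  x=-1.614: |R|=0.50243 <1
  x=-1.485: |R|=0.46010 <1
  x=-1.455: |R|=0.45230 <1
  x=-2.724: |R|=1.45608 >1
  x=-2.721: |R|=1.45207 >1
So |R|<1 on (-2.3333, 0).

(-2.3333, 0).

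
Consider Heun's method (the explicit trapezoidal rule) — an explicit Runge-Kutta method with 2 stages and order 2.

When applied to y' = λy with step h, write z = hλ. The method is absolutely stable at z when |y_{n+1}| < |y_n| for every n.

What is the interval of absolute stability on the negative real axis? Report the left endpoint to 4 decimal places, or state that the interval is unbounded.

Set f=λy, z=hλ:
  order 2, 2-stage ⇒ R(z)=1+z+z^2/2
  (e.g. R(-1.12)=0.50720, |R|=0.50720)

Need |R(x)|<1, x<0.
x=-1.12: |R|=0.5072
|R(-2.27)|=1.3064 |R(-1.28)|=0.5392 |R(-0.99)|=0.5000
Bisect:
  x_lo=-2.4980 |R|=1.6220  x_hi=-0.3195 |R|=0.7316
  mid=-1.40873 |R|=0.58353 →hi
  mid=-1.95336 |R|=0.95445 →hi
  mid=-2.22568 |R|=1.25115 →lo
  mid=-2.08952 |R|=1.09353 →lo
  mid=-2.02144 |R|=1.02167 →lo
  mid=-1.98740 |R|=0.98748 →hi
  mid=-2.00442 |R|=1.00443 →lo
  mid=-1.99591 |R|=0.99592 →hi
  mid=-2.00017 |R|=1.00017 →lo
  mid=-1.99804 |R|=0.99804 →hi
  ...
  [-2.00004,-1.99990] ⇒ x*=-2.0000
Interval (-2.0000, 0).

z∈(-2.0000,0).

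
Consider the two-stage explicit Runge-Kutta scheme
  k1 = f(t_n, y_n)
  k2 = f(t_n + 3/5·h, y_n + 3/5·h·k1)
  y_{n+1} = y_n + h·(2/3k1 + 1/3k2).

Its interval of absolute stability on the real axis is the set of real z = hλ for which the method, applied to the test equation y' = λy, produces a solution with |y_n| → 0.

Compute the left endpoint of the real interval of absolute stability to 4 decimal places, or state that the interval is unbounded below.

With y'=λy (z=hλ):
  k1=λy_n ⇒ h·k1=z·y_n;  k2=λ(1+3/5z)y_n ⇒ h·k2=z(1+3/5z)y_n
  y_{n+1}/y_n = 1 + 2/3z + 1/3z(1+3/5z) = 1 + z + 1/5z²
  R(z) = 1 + z + 1/5z².

Need |R(x)|<1, x<0.
x=-0.75: |R|=0.3625
R=1: x+1/5x²=0 ⇒ x=−5=-5.0000; min R=1−1/(4·1/5)=-0.2500>−1
Confirm numerically:
  x=-4.796: |R|=0.80432 <1
  x=-4.097: |R|=0.26008 <1
  x=-2.082: |R|=0.21506 <1
  x=-5.331: |R|=1.35291 >1
  x=-5.263: |R|=1.27683 >1
  x=-5.087: |R|=1.08851 >1
So |R|<1 on (-5.0000, 0).

z* = -5.0000.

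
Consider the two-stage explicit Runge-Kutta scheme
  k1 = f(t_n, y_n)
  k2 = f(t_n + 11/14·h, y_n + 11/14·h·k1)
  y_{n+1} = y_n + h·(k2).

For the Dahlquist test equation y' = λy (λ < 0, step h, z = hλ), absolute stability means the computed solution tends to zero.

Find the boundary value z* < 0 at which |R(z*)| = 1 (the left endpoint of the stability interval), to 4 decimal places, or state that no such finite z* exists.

Set f=λy, z=hλ:
  k1=λy_n ⇒ h·k1=z·y_n;  k2=λ(1+11/14z)y_n ⇒ h·k2=z(1+11/14z)y_n
  y_{n+1}/y_n = 1 + z(1+11/14z) = 1 + z + 11/14z²
  ⇒ R(z) = 1 + z + 11/14z².

Need |R(x)|<1, x<0.
x=-1.27: |R|=0.9973
R=1: x+11/14x²=0 ⇒ x=−14/11=-1.2727; min R=1−1/(4·11/14)=0.6818>−1
Confirm numerically:
  x=-0.948: |R|=0.75812 <1
  x=-0.787: |R|=0.69965 <1
  x=-0.533: |R|=0.69021 <1
  x=-0.532: |R|=0.69038 <1
  x=-1.506: |R|=1.27603 >1
  x=-1.450: |R|=1.20196 >1
Stable set (-1.2727, 0).

z* = -1.2727.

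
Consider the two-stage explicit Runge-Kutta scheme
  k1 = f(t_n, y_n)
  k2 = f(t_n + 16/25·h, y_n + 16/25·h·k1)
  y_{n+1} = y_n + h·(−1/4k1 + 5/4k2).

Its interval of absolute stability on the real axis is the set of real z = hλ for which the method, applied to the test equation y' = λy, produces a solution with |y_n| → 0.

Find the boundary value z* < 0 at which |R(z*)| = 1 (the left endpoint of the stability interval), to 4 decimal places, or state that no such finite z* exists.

With y'=λy (z=hλ):
  k1=λy_n ⇒ h·k1=z·y_n;  k2=λ(1+16/25z)y_n ⇒ h·k2=z(1+16/25z)y_n
  y_{n+1}/y_n = 1 − 1/4z + 5/4z(1+16/25z) = 1 + z + 4/5z²
  Hence R(z) = 1 + z + 4/5z².

Boundary: |R(x)|=1, x<0.
x=-1.63: |R|=1.4955
R=1: x+4/5x²=0 ⇒ x=−5/4=-1.2500; min R=1−1/(4·4/5)=0.6875>−1
Confirm numerically:
  x=-1.228: |R|=0.97839 <1
  x=-0.772: |R|=0.70479 <1
  x=-0.688: |R|=0.69068 <1
  x=-1.615: |R|=1.47158 >1
  x=-1.472: |R|=1.26143 >1
  x=-1.283: |R|=1.03387 >1
Interval (-1.2500, 0).

left endpoint -1.2500.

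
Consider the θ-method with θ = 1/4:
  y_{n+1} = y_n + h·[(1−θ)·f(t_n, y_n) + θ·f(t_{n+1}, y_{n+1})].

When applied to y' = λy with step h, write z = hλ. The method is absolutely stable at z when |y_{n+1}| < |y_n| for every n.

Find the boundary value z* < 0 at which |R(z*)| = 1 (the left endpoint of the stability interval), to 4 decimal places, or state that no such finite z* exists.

Set f=λy, z=hλ:
  y_{n+1} = y_n + z·[3/4·y_n + 1/4·y_{n+1}] ⇒ (1 − 1/4z)y_{n+1} = (1 + 3/4z)y_n
  ⇒ R(z) = (1 + 3/4z)/(1 − 1/4z).

Need |R(x)|<1, x<0.
x=-0.74: |R|=0.3755
R=−1: 1+3/4x = −1+1/4x ⇒ -1/2x=2 ⇒ x=2/(-1/2)=-4.0000
Confirm numerically:
  x=-3.058: |R|=0.73307 <1
  x=-2.959: |R|=0.70082 <1
  x=-2.510: |R|=0.54224 <1
  x=-2.444: |R|=0.51707 <1
  x=-4.472: |R|=1.11143 >1
  x=-4.402: |R|=1.09569 >1
  x=-4.376: |R|=1.08978 >1
So |R|<1 on (-4.0000, 0).

z* = -4.0000.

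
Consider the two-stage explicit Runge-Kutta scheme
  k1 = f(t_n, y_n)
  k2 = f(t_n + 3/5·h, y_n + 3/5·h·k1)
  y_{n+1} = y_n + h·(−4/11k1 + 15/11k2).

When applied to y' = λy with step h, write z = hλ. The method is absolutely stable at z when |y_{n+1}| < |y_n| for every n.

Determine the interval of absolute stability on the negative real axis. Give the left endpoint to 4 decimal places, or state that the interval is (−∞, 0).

With y'=λy (z=hλ):
  k1=λy_n ⇒ h·k1=z·y_n;  k2=λ(1+3/5z)y_n ⇒ h·k2=z(1+3/5z)y_n
  y_{n+1}/y_n = 1 − 4/11z + 15/11z(1+3/5z) = 1 + z + 9/11z²
  Hence R(z) = 1 + z + 9/11z².

Boundary: |R(x)|=1, x<0.
x=-0.32: |R|=0.7638
R=1: x+9/11x²=0 ⇒ x=−11/9=-1.2222; min R=1−1/(4·9/11)=0.6944>−1
Confirm numerically:
  x=-1.104: |R|=0.89321 <1
  x=-0.929: |R|=0.77712 <1
  x=-0.884: |R|=0.75537 <1
  x=-0.832: |R|=0.73437 <1
  x=-1.611: |R|=1.51244 >1
  x=-1.547: |R|=1.41108 >1
  x=-1.511: |R|=1.35701 >1
So |R|<1 on (-1.2222, 0).

z∈(-1.2222,0).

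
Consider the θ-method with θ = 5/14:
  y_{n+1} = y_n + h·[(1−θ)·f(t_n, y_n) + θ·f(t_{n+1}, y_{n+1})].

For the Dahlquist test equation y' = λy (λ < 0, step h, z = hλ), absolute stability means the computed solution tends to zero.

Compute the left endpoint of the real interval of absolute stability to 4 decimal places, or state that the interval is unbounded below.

On y'=λy, z=hλ:
  y_{n+1} = y_n + z·[9/14·y_n + 5/14·y_{n+1}] ⇒ (1 − 5/14z)y_{n+1} = (1 + 9/14z)y_n
  ⇒ R(z) = (1 + 9/14z)/(1 − 5/14z).

Find x<0 with |R(x)|<1.
x=-1.77: |R|=0.0845
R=−1: 1+9/14x = −1+5/14x ⇒ -2/7x=2 ⇒ x=2/(-2/7)=-7.0000
Confirm numerically:
  x=-6.725: |R|=0.97690 <1
  x=-4.732: |R|=0.75911 <1
  x=-4.073: |R|=0.65930 <1
  x=-7.559: |R|=1.04317 >1
  x=-7.349: |R|=1.02751 >1
  x=-7.099: |R|=1.00800 >1
Interval (-7.0000, 0).

z* = -7.0000.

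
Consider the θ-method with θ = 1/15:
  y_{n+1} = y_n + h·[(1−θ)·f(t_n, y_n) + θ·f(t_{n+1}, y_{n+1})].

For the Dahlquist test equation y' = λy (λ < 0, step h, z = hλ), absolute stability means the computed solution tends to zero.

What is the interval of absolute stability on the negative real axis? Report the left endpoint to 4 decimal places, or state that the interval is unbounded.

z∈(-2.3077,0).

Test eqn y'=λy, z=hλ:
  y_{n+1} = y_n + z·[14/15·y_n + 1/15·y_{n+1}] ⇒ (1 − 1/15z)y_{n+1} = (1 + 14/15z)y_n
  ⇒ R(z) = (1 + 14/15z)/(1 − 1/15z).

Solve |R(x)|<1 on ℝ⁻.
x=-0.86: |R|=0.1866
R=−1: 1+14/15x = −1+1/15x ⇒ -13/15x=2 ⇒ x=2/(-13/15)=-2.3077
Confirm numerically:
  x=-2.270: |R|=0.97163 <1
  x=-1.842: |R|=0.64054 <1
  x=-1.145: |R|=0.06380 <1
  x=-2.579: |R|=1.20064 >1
  x=-2.487: |R|=1.13330 >1
Stable set (-2.3077, 0).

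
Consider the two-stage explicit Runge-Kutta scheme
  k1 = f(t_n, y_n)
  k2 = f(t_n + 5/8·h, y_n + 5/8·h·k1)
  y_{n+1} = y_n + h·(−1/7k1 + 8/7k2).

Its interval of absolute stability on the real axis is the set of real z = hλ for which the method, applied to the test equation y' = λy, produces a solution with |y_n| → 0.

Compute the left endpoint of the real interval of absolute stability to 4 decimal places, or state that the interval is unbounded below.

Test eqn y'=λy, z=hλ:
  k1=λy_n ⇒ h·k1=z·y_n;  k2=λ(1+5/8z)y_n ⇒ h·k2=z(1+5/8z)y_n
  y_{n+1}/y_n = 1 − 1/7z + 8/7z(1+5/8z) = 1 + z + 5/7z²
  so R(z) = 1 + z + 5/7z².

Need |R(x)|<1, x<0.
x=-1.67: |R|=1.3221
R=1: x+5/7x²=0 ⇒ x=−7/5=-1.4000; min R=1−1/(4·5/7)=0.6500>−1
Confirm numerically:
  x=-1.357: |R|=0.95832 <1
  x=-0.940: |R|=0.69114 <1
  x=-0.859: |R|=0.66806 <1
  x=-0.801: |R|=0.65729 <1
  x=-1.812: |R|=1.53325 >1
  x=-1.699: |R|=1.36286 >1
Interval (-1.4000, 0).

left endpoint -1.4000.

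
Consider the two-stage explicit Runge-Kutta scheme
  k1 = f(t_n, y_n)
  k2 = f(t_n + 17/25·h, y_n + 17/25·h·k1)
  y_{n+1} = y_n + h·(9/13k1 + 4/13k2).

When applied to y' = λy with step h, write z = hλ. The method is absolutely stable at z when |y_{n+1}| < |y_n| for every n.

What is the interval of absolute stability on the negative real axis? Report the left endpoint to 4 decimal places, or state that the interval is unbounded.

On y'=λy, z=hλ:
  k1=λy_n ⇒ h·k1=z·y_n;  k2=λ(1+17/25z)y_n ⇒ h·k2=z(1+17/25z)y_n
  y_{n+1}/y_n = 1 + 9/13z + 4/13z(1+17/25z) = 1 + z + 68/325z²
  Hence R(z) = 1 + z + 68/325z².

Boundary: |R(x)|=1, x<0.
x=-0.86: |R|=0.2947
R=1: x+68/325x²=0 ⇒ x=−325/68=-4.7794; min R=1−1/(4·68/325)=-0.1949>−1
Confirm numerically:
  x=-4.645: |R|=0.86937 <1
  x=-3.925: |R|=0.29833 <1
  x=-3.030: |R|=0.10907 <1
  x=-2.535: |R|=0.19044 <1
  x=-5.218: |R|=1.47884 >1
  x=-5.026: |R|=1.25931 >1
  x=-5.018: |R|=1.25050 >1
Stable set (-4.7794, 0).

z∈(-4.7794,0).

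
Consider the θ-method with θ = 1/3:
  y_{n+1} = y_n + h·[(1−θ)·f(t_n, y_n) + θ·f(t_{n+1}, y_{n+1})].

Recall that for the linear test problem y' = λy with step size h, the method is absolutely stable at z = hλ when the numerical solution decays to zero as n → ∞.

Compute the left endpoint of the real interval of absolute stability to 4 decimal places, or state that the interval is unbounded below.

On y'=λy, z=hλ:
  y_{n+1} = y_n + z·[2/3·y_n + 1/3·y_{n+1}] ⇒ (1 − 1/3z)y_{n+1} = (1 + 2/3z)y_n
  ⇒ R(z) = (1 + 2/3z)/(1 − 1/3z).

Need |R(x)|<1, x<0.
x=-1.73: |R|=0.0973
R=−1: 1+2/3x = −1+1/3x ⇒ -1/3x=2 ⇒ x=2/(-1/3)=-6.0000
Confirm numerically:
  x=-5.921: |R|=0.99114 <1
  x=-5.667: |R|=0.96158 <1
  x=-4.391: |R|=0.78230 <1
  x=-3.327: |R|=0.57752 <1
  x=-6.413: |R|=1.04388 >1
  x=-6.361: |R|=1.03856 >1
  x=-6.247: |R|=1.02671 >1
Interval (-6.0000, 0).

z* = -6.0000.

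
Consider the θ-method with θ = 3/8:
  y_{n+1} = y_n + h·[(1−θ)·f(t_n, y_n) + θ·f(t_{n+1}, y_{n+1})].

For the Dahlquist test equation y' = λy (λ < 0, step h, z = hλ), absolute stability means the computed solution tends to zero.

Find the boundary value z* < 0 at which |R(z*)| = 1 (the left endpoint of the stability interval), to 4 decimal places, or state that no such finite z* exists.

left endpoint -8.0000.

On y'=λy, z=hλ:
  y_{n+1} = y_n + z·[5/8·y_n + 3/8·y_{n+1}] ⇒ (1 − 3/8z)y_{n+1} = (1 + 5/8z)y_n
  so R(z) = (1 + 5/8z)/(1 − 3/8z).

Boundary: |R(x)|=1, x<0.
x=-0.43: |R|=0.6297
R=−1: 1+5/8x = −1+3/8x ⇒ -1/4x=2 ⇒ x=2/(-1/4)=-8.0000
Confirm numerically:
  x=-7.628: |R|=0.97591 <1
  x=-6.254: |R|=0.86952 <1
  x=-4.840: |R|=0.71936 <1
  x=-8.460: |R|=1.02756 >1
  x=-8.413: |R|=1.02485 >1
  x=-8.131: |R|=1.00809 >1
So |R|<1 on (-8.0000, 0).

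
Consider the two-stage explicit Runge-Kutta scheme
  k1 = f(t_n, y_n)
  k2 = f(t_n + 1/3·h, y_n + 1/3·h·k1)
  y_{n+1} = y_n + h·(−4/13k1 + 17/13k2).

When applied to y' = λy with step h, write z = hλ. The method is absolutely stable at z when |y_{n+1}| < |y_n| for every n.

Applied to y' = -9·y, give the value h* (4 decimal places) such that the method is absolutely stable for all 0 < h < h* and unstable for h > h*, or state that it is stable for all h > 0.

(-2.2941,0); λ=-9 ⇒ h* = (39/17)/9 = 0.2549.

Set f=λy, z=hλ:
  k1=λy_n ⇒ h·k1=z·y_n;  k2=λ(1+1/3z)y_n ⇒ h·k2=z(1+1/3z)y_n
  y_{n+1}/y_n = 1 − 4/13z + 17/13z(1+1/3z) = 1 + z + 17/39z²
  Hence R(z) = 1 + z + 17/39z².

Need |R(x)|<1, x<0.
x=-0.84: |R|=0.4676
R=1: x+17/39x²=0 ⇒ x=−39/17=-2.2941; min R=1−1/(4·17/39)=0.4265>−1
Confirm numerically:
  x=-2.090: |R|=0.81404 <1
  x=-1.872: |R|=0.65555 <1
  x=-1.514: |R|=0.48516 <1
  x=-1.243: |R|=0.43048 <1
  x=-2.791: |R|=1.60450 >1
  x=-2.548: |R|=1.28198 >1
Interval (-2.2941, 0).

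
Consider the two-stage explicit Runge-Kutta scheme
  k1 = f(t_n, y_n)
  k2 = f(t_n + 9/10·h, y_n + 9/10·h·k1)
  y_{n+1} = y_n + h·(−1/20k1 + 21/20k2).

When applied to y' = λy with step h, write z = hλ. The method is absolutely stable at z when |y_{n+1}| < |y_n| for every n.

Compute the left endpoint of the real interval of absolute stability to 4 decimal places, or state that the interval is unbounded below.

Set f=λy, z=hλ:
  k1=λy_n ⇒ h·k1=z·y_n;  k2=λ(1+9/10z)y_n ⇒ h·k2=z(1+9/10z)y_n
  y_{n+1}/y_n = 1 − 1/20z + 21/20z(1+9/10z) = 1 + z + 189/200z²
  R(z) = 1 + z + 189/200z².

Boundary: |R(x)|=1, x<0.
x=-1.66: |R|=1.9440
R=1: x+189/200x²=0 ⇒ x=−200/189=-1.0582; min R=1−1/(4·189/200)=0.7354>−1
Confirm numerically:
  x=-0.792: |R|=0.80076 <1
  x=-0.566: |R|=0.73674 <1
  x=-0.552: |R|=0.73595 <1
  x=-0.509: |R|=0.73583 <1
  x=-1.586: |R|=1.79105 >1
  x=-1.212: |R|=1.17615 >1
So |R|<1 on (-1.0582, 0).

z* = -1.0582.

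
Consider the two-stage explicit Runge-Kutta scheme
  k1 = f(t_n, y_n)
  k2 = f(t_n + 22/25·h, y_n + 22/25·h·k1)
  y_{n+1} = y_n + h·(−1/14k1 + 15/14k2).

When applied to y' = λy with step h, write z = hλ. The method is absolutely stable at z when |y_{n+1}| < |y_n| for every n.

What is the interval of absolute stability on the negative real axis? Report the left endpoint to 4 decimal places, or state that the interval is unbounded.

With y'=λy (z=hλ):
  k1=λy_n ⇒ h·k1=z·y_n;  k2=λ(1+22/25z)y_n ⇒ h·k2=z(1+22/25z)y_n
  y_{n+1}/y_n = 1 − 1/14z + 15/14z(1+22/25z) = 1 + z + 33/35z²
  Hence R(z) = 1 + z + 33/35z².

Find x<0 with |R(x)|<1.
x=-0.3: |R|=0.7849
R=1: x+33/35x²=0 ⇒ x=−35/33=-1.0606; min R=1−1/(4·33/35)=0.7348>−1
Confirm numerically:
  x=-0.773: |R|=0.79038 <1
  x=-0.705: |R|=0.76362 <1
  x=-0.570: |R|=0.73633 <1
  x=-1.440: |R|=1.51511 >1
  x=-1.382: |R|=1.41879 >1
  x=-1.230: |R|=1.19645 >1
Interval (-1.0606, 0).

(-1.0606, 0).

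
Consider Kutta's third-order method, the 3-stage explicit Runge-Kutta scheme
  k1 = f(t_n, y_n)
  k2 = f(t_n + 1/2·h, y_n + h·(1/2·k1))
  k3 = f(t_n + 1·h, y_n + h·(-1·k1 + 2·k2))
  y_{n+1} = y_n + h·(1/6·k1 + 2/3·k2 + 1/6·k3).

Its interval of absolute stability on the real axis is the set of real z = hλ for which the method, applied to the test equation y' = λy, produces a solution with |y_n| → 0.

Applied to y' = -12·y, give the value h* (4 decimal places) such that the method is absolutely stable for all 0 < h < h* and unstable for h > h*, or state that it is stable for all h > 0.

Set f=λy, z=hλ:
  order 3, 3-stage ⇒ R(z)=1+z+z^2/2+z^3/6
  (e.g. R(-0.43)=0.64920, |R|=0.64920)

Solve |R(x)|<1 on ℝ⁻.
x=-0.43: |R|=0.6492
|R(-1.33)|=0.1623 |R(-1.07)|=0.2983 |R(-0.84)|=0.4140
Bisect:
  x_lo=-2.8625 |R|=1.6746  x_hi=-0.3369 |R|=0.7135
  mid=-1.59967 |R|=0.00244 →hi
  mid=-2.23107 |R|=0.59315 →hi
  mid=-2.54676 |R|=1.05681 →lo
  mid=-2.38891 |R|=0.80768 →hi
  mid=-2.46784 |R|=0.92768 →hi
  mid=-2.50730 |R|=0.99107 →hi
  mid=-2.52703 |R|=1.02365 →lo
  mid=-2.51717 |R|=1.00728 →lo
  ...
  [-2.51285,-2.51270] ⇒ x*=-2.5127
So |R|<1 on (-2.5127, 0).

(-2.5127,0); λ=-12 ⇒ h* = 0.2094.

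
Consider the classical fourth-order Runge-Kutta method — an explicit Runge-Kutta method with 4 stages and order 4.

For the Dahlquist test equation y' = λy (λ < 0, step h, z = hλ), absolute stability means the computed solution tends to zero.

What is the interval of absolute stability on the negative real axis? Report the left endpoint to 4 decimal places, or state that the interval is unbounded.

On y'=λy, z=hλ:
  order 4, 4-stage ⇒ R(z)=1+z+z^2/2+z^3/6+z^4/24
  (e.g. R(-0.88)=0.41861, |R|=0.41861)

Find x<0 with |R(x)|<1.
x=-0.88: |R|=0.4186
|R(-2.84)|=1.0857 |R(-1.54)|=0.2714 |R(-0.95)|=0.3923
Bisect:
  x_lo=-3.3863 |R|=2.3542  x_hi=-0.0575 |R|=0.9441
  mid=-1.72188 |R|=0.27597 →hi
  mid=-2.55408 |R|=0.70381 →hi
  mid=-2.97018 |R|=1.31647 →lo
  mid=-2.76213 |R|=0.96564 →hi
  mid=-2.86616 |R|=1.12892 →lo
  mid=-2.81415 |R|=1.04438 →lo
  mid=-2.78814 |R|=1.00430 →lo
  ...
  [-2.78530,-2.78509] ⇒ x*=-2.7853
So |R|<1 on (-2.7853, 0).

z∈(-2.7853,0).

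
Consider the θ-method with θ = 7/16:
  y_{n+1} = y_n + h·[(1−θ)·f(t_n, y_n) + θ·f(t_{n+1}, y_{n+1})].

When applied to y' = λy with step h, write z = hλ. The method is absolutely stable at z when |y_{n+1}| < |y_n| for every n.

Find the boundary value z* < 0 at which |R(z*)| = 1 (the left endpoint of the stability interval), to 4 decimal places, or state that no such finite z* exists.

left endpoint -16.0000.

Set f=λy, z=hλ:
  y_{n+1} = y_n + z·[9/16·y_n + 7/16·y_{n+1}] ⇒ (1 − 7/16z)y_{n+1} = (1 + 9/16z)y_n
  R(z) = (1 + 9/16z)/(1 − 7/16z).

Boundary: |R(x)|=1, x<0.
x=-0.54: |R|=0.5632
R=−1: 1+9/16x = −1+7/16x ⇒ -1/8x=2 ⇒ x=2/(-1/8)=-16.0000
Confirm numerically:
  x=-14.176: |R|=0.96834 <1
  x=-14.144: |R|=0.96772 <1
  x=-13.638: |R|=0.95762 <1
  x=-12.265: |R|=0.92666 <1
  x=-16.553: |R|=1.00839 >1
  x=-16.532: |R|=1.00808 >1
Stable set (-16.0000, 0).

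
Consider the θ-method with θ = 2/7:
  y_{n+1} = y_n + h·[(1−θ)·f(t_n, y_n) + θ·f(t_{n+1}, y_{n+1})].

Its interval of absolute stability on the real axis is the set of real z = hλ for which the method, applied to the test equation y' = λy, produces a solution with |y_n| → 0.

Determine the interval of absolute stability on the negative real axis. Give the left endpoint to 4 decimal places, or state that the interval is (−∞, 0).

z∈(-4.6667,0).

On y'=λy, z=hλ:
  y_{n+1} = y_n + z·[5/7·y_n + 2/7·y_{n+1}] ⇒ (1 − 2/7z)y_{n+1} = (1 + 5/7z)y_n
  R(z) = (1 + 5/7z)/(1 − 2/7z).

Solve |R(x)|<1 on ℝ⁻.
x=-0.47: |R|=0.5856
R=−1: 1+5/7x = −1+2/7x ⇒ -3/7x=2 ⇒ x=2/(-3/7)=-4.6667
Confirm numerically:
  x=-4.074: |R|=0.88262 <1
  x=-3.691: |R|=0.79648 <1
  x=-2.199: |R|=0.35050 <1
  x=-5.136: |R|=1.08152 >1
  x=-4.738: |R|=1.01299 >1
Stable set (-4.6667, 0).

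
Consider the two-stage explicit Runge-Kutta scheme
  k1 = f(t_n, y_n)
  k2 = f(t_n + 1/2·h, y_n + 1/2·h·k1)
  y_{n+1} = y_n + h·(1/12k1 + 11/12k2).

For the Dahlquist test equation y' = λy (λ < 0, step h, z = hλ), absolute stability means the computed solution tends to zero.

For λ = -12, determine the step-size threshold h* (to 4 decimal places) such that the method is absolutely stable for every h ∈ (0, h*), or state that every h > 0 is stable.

(-2.1818,0); λ=-12 ⇒ h* = (24/11)/12 = 0.1818.

Test eqn y'=λy, z=hλ:
  k1=λy_n ⇒ h·k1=z·y_n;  k2=λ(1+1/2z)y_n ⇒ h·k2=z(1+1/2z)y_n
  y_{n+1}/y_n = 1 + 1/12z + 11/12z(1+1/2z) = 1 + z + 11/24z²
  Hence R(z) = 1 + z + 11/24z².

Boundary: |R(x)|=1, x<0.
x=-0.85: |R|=0.4811
R=1: x+11/24x²=0 ⇒ x=−24/11=-2.1818; min R=1−1/(4·11/24)=0.4545>−1
Confirm numerically:
  x=-2.120: |R|=0.93993 <1
  x=-1.500: |R|=0.53125 <1
  x=-1.094: |R|=0.45455 <1
  x=-0.887: |R|=0.47360 <1
  x=-2.679: |R|=1.61048 >1
  x=-2.563: |R|=1.44778 >1
  x=-2.270: |R|=1.09175 >1
So |R|<1 on (-2.1818, 0).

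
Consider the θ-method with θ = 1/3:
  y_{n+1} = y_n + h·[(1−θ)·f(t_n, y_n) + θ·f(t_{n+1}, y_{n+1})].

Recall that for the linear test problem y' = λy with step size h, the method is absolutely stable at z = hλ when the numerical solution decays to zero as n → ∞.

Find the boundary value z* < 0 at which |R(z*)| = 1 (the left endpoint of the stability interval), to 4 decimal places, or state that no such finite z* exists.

left endpoint -6.0000.

Set f=λy, z=hλ:
  y_{n+1} = y_n + z·[2/3·y_n + 1/3·y_{n+1}] ⇒ (1 − 1/3z)y_{n+1} = (1 + 2/3z)y_n
  so R(z) = (1 + 2/3z)/(1 − 1/3z).

Boundary: |R(x)|=1, x<0.
x=-1.05: |R|=0.2222
R=−1: 1+2/3x = −1+1/3x ⇒ -1/3x=2 ⇒ x=2/(-1/3)=-6.0000
Confirm numerically:
  x=-5.937: |R|=0.99295 <1
  x=-5.375: |R|=0.92537 <1
  x=-3.520: |R|=0.61963 <1
  x=-2.458: |R|=0.35104 <1
  x=-6.578: |R|=1.06035 >1
  x=-6.563: |R|=1.05887 >1
Stable set (-6.0000, 0).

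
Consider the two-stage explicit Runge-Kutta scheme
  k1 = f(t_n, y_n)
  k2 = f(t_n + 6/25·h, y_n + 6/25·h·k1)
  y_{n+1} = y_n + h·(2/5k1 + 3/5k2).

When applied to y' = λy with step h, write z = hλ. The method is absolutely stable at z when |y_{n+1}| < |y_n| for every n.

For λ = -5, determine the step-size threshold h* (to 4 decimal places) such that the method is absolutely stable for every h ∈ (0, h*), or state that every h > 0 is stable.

Set f=λy, z=hλ:
  k1=λy_n ⇒ h·k1=z·y_n;  k2=λ(1+6/25z)y_n ⇒ h·k2=z(1+6/25z)y_n
  y_{n+1}/y_n = 1 + 2/5z + 3/5z(1+6/25z) = 1 + z + 18/125z²
  Hence R(z) = 1 + z + 18/125z².

Boundary: |R(x)|=1, x<0.
x=-1.33: |R|=0.0753
R=1: x+18/125x²=0 ⇒ x=−125/18=-6.9444; min R=1−1/(4·18/125)=-0.7361>−1
Confirm numerically:
  x=-5.663: |R|=0.04498 <1
  x=-4.909: |R|=0.43885 <1
  x=-4.383: |R|=0.61666 <1
  x=-3.644: |R|=0.73186 <1
  x=-7.302: |R|=1.37597 >1
  x=-7.044: |R|=1.10098 >1
Interval (-6.9444, 0).

(-6.9444,0); λ=-5 ⇒ h* = (125/18)/5 = 1.3889.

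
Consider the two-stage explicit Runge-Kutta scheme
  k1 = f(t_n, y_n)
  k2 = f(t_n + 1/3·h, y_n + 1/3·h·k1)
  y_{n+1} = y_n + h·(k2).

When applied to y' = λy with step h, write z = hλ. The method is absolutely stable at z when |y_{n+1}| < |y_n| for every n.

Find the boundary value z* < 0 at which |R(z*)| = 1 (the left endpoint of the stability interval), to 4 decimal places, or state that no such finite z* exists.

left endpoint -3.0000.

Test eqn y'=λy, z=hλ:
  k1=λy_n ⇒ h·k1=z·y_n;  k2=λ(1+1/3z)y_n ⇒ h·k2=z(1+1/3z)y_n
  y_{n+1}/y_n = 1 + z(1+1/3z) = 1 + z + 1/3z²
  so R(z) = 1 + z + 1/3z².

Need |R(x)|<1, x<0.
x=-1.12: |R|=0.2981
R=1: x+1/3x²=0 ⇒ x=−3=-3.0000; min R=1−1/(4·1/3)=0.2500>−1
Confirm numerically:
  x=-2.957: |R|=0.95762 <1
  x=-2.483: |R|=0.57210 <1
  x=-2.401: |R|=0.52060 <1
  x=-1.914: |R|=0.30713 <1
  x=-3.393: |R|=1.44448 >1
  x=-3.082: |R|=1.08424 >1
  x=-3.080: |R|=1.08213 >1
Interval (-3.0000, 0).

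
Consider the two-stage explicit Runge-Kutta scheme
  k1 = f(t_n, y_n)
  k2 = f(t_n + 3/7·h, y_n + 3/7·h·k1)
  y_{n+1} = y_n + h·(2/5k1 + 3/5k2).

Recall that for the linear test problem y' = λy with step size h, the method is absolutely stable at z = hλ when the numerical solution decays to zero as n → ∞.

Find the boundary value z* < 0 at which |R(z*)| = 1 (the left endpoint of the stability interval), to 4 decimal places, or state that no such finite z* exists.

Test eqn y'=λy, z=hλ:
  k1=λy_n ⇒ h·k1=z·y_n;  k2=λ(1+3/7z)y_n ⇒ h·k2=z(1+3/7z)y_n
  y_{n+1}/y_n = 1 + 2/5z + 3/5z(1+3/7z) = 1 + z + 9/35z²
  Hence R(z) = 1 + z + 9/35z².

Solve |R(x)|<1 on ℝ⁻.
x=-1.13: |R|=0.1983
R=1: x+9/35x²=0 ⇒ x=−35/9=-3.8889; min R=1−1/(4·9/35)=0.0278>−1
Confirm numerically:
  x=-3.712: |R|=0.83116 <1
  x=-3.273: |R|=0.48165 <1
  x=-3.023: |R|=0.32691 <1
  x=-1.561: |R|=0.06559 <1
  x=-4.315: |R|=1.47280 >1
  x=-4.150: |R|=1.27864 >1
Interval (-3.8889, 0).

left endpoint -3.8889.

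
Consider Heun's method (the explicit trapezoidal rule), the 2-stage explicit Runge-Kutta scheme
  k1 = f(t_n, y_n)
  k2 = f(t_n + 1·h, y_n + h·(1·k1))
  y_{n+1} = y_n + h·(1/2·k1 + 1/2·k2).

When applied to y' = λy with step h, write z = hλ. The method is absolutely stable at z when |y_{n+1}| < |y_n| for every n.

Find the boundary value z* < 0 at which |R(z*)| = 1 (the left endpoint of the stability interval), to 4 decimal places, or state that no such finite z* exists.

Set f=λy, z=hλ:
  order 2, 2-stage ⇒ R(z)=1+z+z^2/2
  (e.g. R(-0.98)=0.50020, |R|=0.50020)

Find x<0 with |R(x)|<1.
x=-0.98: |R|=0.5002
|R(-1.28)|=0.5392 |R(-0.77)|=0.5264 |R(-0.58)|=0.5882
Bisect:
  x_lo=-2.6839 |R|=1.9177  x_hi=-0.0629 |R|=0.9391
  mid=-1.37340 |R|=0.56971 →hi
  mid=-2.02864 |R|=1.02905 →lo
  mid=-1.70102 |R|=0.74572 →hi
  mid=-1.86483 |R|=0.87397 →hi
  mid=-1.94674 |R|=0.94815 →hi
  mid=-1.98769 |R|=0.98776 →hi
  mid=-2.00816 |R|=1.00820 →lo
  mid=-1.99793 |R|=0.99793 →hi
  ...
  [-2.00001,-1.99985] ⇒ x*=-2.0000
Stable set (-2.0000, 0).

z* = -2.0000.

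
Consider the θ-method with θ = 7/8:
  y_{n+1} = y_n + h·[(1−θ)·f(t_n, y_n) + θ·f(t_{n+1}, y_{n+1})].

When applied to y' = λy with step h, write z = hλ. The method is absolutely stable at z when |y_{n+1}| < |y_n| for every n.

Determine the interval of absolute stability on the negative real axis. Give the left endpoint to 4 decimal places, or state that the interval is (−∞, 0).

interval (−∞, 0).

Set f=λy, z=hλ:
  y_{n+1} = y_n + z·[1/8·y_n + 7/8·y_{n+1}] ⇒ (1 − 7/8z)y_{n+1} = (1 + 1/8z)y_n
  ⇒ R(z) = (1 + 1/8z)/(1 − 7/8z).

Find x<0 with |R(x)|<1.
x=-0.93: |R|=0.4873
x=-2: |R|=0.2727
x=-10: |R|=0.0256
x=-100: |R|=0.1299
θ=7/8≥1/2 ⇒ |1+1/8x|<|1−7/8x| ∀x<0 ⇒ unbounded interval.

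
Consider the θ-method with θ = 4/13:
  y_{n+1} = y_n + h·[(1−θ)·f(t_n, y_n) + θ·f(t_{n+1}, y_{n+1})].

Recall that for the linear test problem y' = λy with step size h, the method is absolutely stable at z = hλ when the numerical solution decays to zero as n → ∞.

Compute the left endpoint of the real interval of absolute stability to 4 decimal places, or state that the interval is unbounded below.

z* = -5.2000.

Set f=λy, z=hλ:
  y_{n+1} = y_n + z·[9/13·y_n + 4/13·y_{n+1}] ⇒ (1 − 4/13z)y_{n+1} = (1 + 9/13z)y_n
  R(z) = (1 + 9/13z)/(1 − 4/13z).

Need |R(x)|<1, x<0.
x=-0.57: |R|=0.5151
R=−1: 1+9/13x = −1+4/13x ⇒ -5/13x=2 ⇒ x=2/(-5/13)=-5.2000
Confirm numerically:
  x=-4.513: |R|=0.88938 <1
  x=-3.065: |R|=0.57740 <1
  x=-2.843: |R|=0.51645 <1
  x=-2.397: |R|=0.37954 <1
  x=-5.681: |R|=1.06732 >1
  x=-5.647: |R|=1.06280 >1
  x=-5.600: |R|=1.05650 >1
Stable set (-5.2000, 0).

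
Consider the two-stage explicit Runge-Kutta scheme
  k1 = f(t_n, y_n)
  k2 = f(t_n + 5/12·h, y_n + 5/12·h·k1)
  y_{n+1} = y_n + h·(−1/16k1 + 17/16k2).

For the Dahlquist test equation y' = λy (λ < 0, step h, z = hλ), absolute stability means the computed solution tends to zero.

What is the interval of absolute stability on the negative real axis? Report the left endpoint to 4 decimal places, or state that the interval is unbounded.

On y'=λy, z=hλ:
  k1=λy_n ⇒ h·k1=z·y_n;  k2=λ(1+5/12z)y_n ⇒ h·k2=z(1+5/12z)y_n
  y_{n+1}/y_n = 1 − 1/16z + 17/16z(1+5/12z) = 1 + z + 85/192z²
  R(z) = 1 + z + 85/192z².

Boundary: |R(x)|=1, x<0.
x=-1.7: |R|=0.5794
R=1: x+85/192x²=0 ⇒ x=−192/85=-2.2588; min R=1−1/(4·85/192)=0.4353>−1
Confirm numerically:
  x=-2.117: |R|=0.86708 <1
  x=-1.986: |R|=0.76013 <1
  x=-1.409: |R|=0.46990 <1
  x=-1.198: |R|=0.43738 <1
  x=-2.739: |R|=1.58225 >1
  x=-2.283: |R|=1.02444 >1
Stable set (-2.2588, 0).

(-2.2588, 0).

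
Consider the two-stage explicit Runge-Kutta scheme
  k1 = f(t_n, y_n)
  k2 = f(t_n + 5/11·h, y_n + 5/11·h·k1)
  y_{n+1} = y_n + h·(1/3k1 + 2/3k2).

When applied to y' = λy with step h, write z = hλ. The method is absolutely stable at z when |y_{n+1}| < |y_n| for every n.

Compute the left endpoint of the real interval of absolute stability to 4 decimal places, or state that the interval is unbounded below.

With y'=λy (z=hλ):
  k1=λy_n ⇒ h·k1=z·y_n;  k2=λ(1+5/11z)y_n ⇒ h·k2=z(1+5/11z)y_n
  y_{n+1}/y_n = 1 + 1/3z + 2/3z(1+5/11z) = 1 + z + 10/33z²
  Hence R(z) = 1 + z + 10/33z².

Need |R(x)|<1, x<0.
x=-0.47: |R|=0.5969
R=1: x+10/33x²=0 ⇒ x=−33/10=-3.3000; min R=1−1/(4·10/33)=0.1750>−1
Confirm numerically:
  x=-3.123: |R|=0.83249 <1
  x=-3.088: |R|=0.80162 <1
  x=-2.796: |R|=0.57297 <1
  x=-2.527: |R|=0.40807 <1
  x=-3.878: |R|=1.67924 >1
  x=-3.545: |R|=1.26319 >1
  x=-3.428: |R|=1.13296 >1
Stable set (-3.3000, 0).

z* = -3.3000.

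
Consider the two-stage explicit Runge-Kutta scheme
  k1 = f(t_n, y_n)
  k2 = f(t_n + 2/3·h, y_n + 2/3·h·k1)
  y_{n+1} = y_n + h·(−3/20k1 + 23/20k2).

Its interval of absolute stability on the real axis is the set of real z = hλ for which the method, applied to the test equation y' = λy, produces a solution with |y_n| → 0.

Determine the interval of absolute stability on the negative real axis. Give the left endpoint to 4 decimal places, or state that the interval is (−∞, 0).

z∈(-1.3043,0).

On y'=λy, z=hλ:
  k1=λy_n ⇒ h·k1=z·y_n;  k2=λ(1+2/3z)y_n ⇒ h·k2=z(1+2/3z)y_n
  y_{n+1}/y_n = 1 − 3/20z + 23/20z(1+2/3z) = 1 + z + 23/30z²
  Hence R(z) = 1 + z + 23/30z².

Boundary: |R(x)|=1, x<0.
x=-0.46: |R|=0.7022
R=1: x+23/30x²=0 ⇒ x=−30/23=-1.3043; min R=1−1/(4·23/30)=0.6739>−1
Confirm numerically:
  x=-0.940: |R|=0.73743 <1
  x=-0.617: |R|=0.67486 <1
  x=-0.609: |R|=0.67534 <1
  x=-1.782: |R|=1.65257 >1
  x=-1.694: |R|=1.50605 >1
  x=-1.465: |R|=1.18044 >1
So |R|<1 on (-1.3043, 0).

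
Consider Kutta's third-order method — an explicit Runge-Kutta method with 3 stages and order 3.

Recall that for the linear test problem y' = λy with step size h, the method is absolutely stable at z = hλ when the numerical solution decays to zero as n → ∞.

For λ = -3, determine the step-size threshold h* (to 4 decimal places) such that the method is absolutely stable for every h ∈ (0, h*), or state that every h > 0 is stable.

On y'=λy, z=hλ:
  order 3, 3-stage ⇒ R(z)=1+z+z^2/2+z^3/6
  (e.g. R(-0.96)=0.35334, |R|=0.35334)

Boundary: |R(x)|=1, x<0.
x=-0.96: |R|=0.3533
|R(-1.97)|=0.3038 |R(-1.02)|=0.3233 |R(-0.87)|=0.3987
Bisect:
  x_lo=-3.0548 |R|=2.1400  x_hi=-0.0760 |R|=0.9268
  mid=-1.56540 |R|=0.02051 →hi
  mid=-2.31009 |R|=0.69648 →hi
  mid=-2.68244 |R|=1.30161 →lo
  mid=-2.49627 |R|=0.97311 →hi
  mid=-2.58935 |R|=1.13048 →lo
  mid=-2.54281 |R|=1.05012 →lo
  mid=-2.51954 |R|=1.01121 →lo
  ...
  [-2.51281,-2.51263] ⇒ x*=-2.5127
Interval (-2.5127, 0).

(-2.5127,0); λ=-3 ⇒ h* = 0.8376.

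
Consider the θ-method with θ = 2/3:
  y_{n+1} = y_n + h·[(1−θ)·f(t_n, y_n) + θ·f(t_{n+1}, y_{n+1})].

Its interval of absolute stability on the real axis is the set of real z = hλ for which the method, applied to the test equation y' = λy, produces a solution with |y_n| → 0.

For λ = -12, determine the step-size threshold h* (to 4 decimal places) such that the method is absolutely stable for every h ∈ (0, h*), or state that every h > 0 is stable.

(−∞, 0) — no finite endpoint. Any h>0 works for λ=-12.

Test eqn y'=λy, z=hλ:
  y_{n+1} = y_n + z·[1/3·y_n + 2/3·y_{n+1}] ⇒ (1 − 2/3z)y_{n+1} = (1 + 1/3z)y_n
  R(z) = (1 + 1/3z)/(1 − 2/3z).

Find x<0 with |R(x)|<1.
x=-1.32: |R|=0.2979
x=-2: |R|=0.1429
x=-10: |R|=0.3043
x=-100: |R|=0.4778
θ=2/3≥1/2 ⇒ |1+1/3x|<|1−2/3x| ∀x<0 ⇒ stable on all of ℝ⁻.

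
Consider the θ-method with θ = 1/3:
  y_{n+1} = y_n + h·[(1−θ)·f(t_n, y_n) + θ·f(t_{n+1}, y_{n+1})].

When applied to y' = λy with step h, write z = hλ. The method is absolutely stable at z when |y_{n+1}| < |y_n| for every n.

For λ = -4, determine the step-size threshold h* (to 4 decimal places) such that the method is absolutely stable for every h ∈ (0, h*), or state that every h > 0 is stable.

(-6.0000,0); λ=-4 ⇒ h* = (6)/4 = 1.5000.

Set f=λy, z=hλ:
  y_{n+1} = y_n + z·[2/3·y_n + 1/3·y_{n+1}] ⇒ (1 − 1/3z)y_{n+1} = (1 + 2/3z)y_n
  so R(z) = (1 + 2/3z)/(1 − 1/3z).

Find x<0 with |R(x)|<1.
x=-1.29: |R|=0.0979
R=−1: 1+2/3x = −1+1/3x ⇒ -1/3x=2 ⇒ x=2/(-1/3)=-6.0000
Confirm numerically:
  x=-5.235: |R|=0.90710 <1
  x=-5.104: |R|=0.88944 <1
  x=-4.201: |R|=0.75017 <1
  x=-3.576: |R|=0.63139 <1
  x=-6.432: |R|=1.04580 >1
  x=-6.317: |R|=1.03402 >1
  x=-6.031: |R|=1.00343 >1
So |R|<1 on (-6.0000, 0).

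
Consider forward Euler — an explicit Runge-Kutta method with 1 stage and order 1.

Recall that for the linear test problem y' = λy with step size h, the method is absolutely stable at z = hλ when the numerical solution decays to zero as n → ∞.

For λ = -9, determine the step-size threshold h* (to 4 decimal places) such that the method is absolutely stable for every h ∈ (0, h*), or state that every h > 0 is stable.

(-2.0000,0); λ=-9 ⇒ h* = 0.2222.

With y'=λy (z=hλ):
  order 1, 1-stage ⇒ R(z)=1+z
  (e.g. R(-1.56)=-0.56000, |R|=0.56000)

Find x<0 with |R(x)|<1.
x=-1.56: |R|=0.5600
|R(-2.17)|=1.1700 |R(-1.67)|=0.6700 |R(-1.66)|=0.6600
Bisect:
  x_lo=-2.4241 |R|=1.4241  x_hi=-0.2363 |R|=0.7637
  mid=-1.33021 |R|=0.33021 →hi
  mid=-1.87715 |R|=0.87715 →hi
  mid=-2.15062 |R|=1.15062 →lo
  mid=-2.01389 |R|=1.01389 →lo
  mid=-1.94552 |R|=0.94552 →hi
  mid=-1.97970 |R|=0.97970 →hi
  mid=-1.99679 |R|=0.99679 →hi
  mid=-2.00534 |R|=1.00534 →lo
  ...
  [-2.00013,-2.00000] ⇒ x*=-2.0000
Interval (-2.0000, 0).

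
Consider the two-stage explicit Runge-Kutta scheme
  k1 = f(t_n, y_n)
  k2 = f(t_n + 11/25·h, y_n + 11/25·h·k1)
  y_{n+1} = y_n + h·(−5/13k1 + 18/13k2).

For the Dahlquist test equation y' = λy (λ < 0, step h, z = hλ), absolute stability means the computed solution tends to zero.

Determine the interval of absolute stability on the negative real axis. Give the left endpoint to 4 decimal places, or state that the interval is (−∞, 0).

With y'=λy (z=hλ):
  k1=λy_n ⇒ h·k1=z·y_n;  k2=λ(1+11/25z)y_n ⇒ h·k2=z(1+11/25z)y_n
  y_{n+1}/y_n = 1 − 5/13z + 18/13z(1+11/25z) = 1 + z + 198/325z²
  Hence R(z) = 1 + z + 198/325z².

Need |R(x)|<1, x<0.
x=-1.74: |R|=1.1045
R=1: x+198/325x²=0 ⇒ x=−325/198=-1.6414; min R=1−1/(4·198/325)=0.5896>−1
Confirm numerically:
  x=-1.538: |R|=0.90310 <1
  x=-0.729: |R|=0.59477 <1
  x=-0.727: |R|=0.59500 <1
  x=-2.125: |R|=1.62606 >1
  x=-2.047: |R|=1.50580 >1
  x=-1.686: |R|=1.04580 >1
So |R|<1 on (-1.6414, 0).

z∈(-1.6414,0).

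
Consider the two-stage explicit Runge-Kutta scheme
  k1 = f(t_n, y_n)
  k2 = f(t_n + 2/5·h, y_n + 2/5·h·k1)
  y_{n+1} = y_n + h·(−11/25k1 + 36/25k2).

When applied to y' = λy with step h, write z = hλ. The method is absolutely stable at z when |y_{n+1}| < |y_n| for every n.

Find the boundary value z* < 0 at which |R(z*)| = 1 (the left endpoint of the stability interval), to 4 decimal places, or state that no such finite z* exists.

Set f=λy, z=hλ:
  k1=λy_n ⇒ h·k1=z·y_n;  k2=λ(1+2/5z)y_n ⇒ h·k2=z(1+2/5z)y_n
  y_{n+1}/y_n = 1 − 11/25z + 36/25z(1+2/5z) = 1 + z + 72/125z²
  R(z) = 1 + z + 72/125z².

Need |R(x)|<1, x<0.
x=-1.43: |R|=0.7479
R=1: x+72/125x²=0 ⇒ x=−125/72=-1.7361; min R=1−1/(4·72/125)=0.5660>−1
Confirm numerically:
  x=-1.465: |R|=0.77123 <1
  x=-1.110: |R|=0.59969 <1
  x=-1.075: |R|=0.59064 <1
  x=-2.236: |R|=1.64382 >1
  x=-2.086: |R|=1.42040 >1
Stable set (-1.7361, 0).

left endpoint -1.7361.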